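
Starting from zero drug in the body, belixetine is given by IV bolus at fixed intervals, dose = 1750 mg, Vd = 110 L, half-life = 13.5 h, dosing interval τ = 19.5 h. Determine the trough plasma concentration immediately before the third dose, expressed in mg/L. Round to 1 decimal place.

8.0 mg/L

C₀ per dose = Dose / Vd = 1750 / 110 = 15.91 mg/L
k = ln2 / t½ = 0.693147 / 13.5 = 0.05134 h⁻¹
Fraction remaining after one interval: r = e^(−kτ) = e^(−0.05134 × 19.5) = 0.3675
Before dose 3, 2 doses have been given (aged 1τ, 2τ).
C_trough = C₀ × (r + r²) = 15.91 × (0.3675 + 0.1351) = 7.996 mg/L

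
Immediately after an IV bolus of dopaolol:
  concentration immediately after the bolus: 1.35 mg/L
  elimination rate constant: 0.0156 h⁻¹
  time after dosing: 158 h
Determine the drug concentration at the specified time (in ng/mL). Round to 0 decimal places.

C = C₀ · e^(−k·t) = 1.350 × e^(−0.01560 × 158)
  = 1.350 × 0.08503 = 0.1148 mg/L
Convert: 0.1148 mg/L × 1000 = 114.8 ng/mL

115 ng/mL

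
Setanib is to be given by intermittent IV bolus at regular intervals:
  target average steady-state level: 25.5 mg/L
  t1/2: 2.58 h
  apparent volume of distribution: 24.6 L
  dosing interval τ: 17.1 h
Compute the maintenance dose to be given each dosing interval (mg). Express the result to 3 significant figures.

2880 mg

k = ln2 / t½ = 0.693147 / 2.58 = 0.2687 h⁻¹
CL = k × Vd = 0.2687 × 24.6 = 6.610 L/h
At steady state, Dose/τ = Css × CL.
Dose = Css × CL × τ = 25.5 × 6.610 × 17.1 = 2882 mg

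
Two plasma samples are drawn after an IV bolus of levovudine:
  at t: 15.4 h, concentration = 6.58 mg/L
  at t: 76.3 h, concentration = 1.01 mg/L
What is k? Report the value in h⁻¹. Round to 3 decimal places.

0.031 h⁻¹

k = ln(C₁/C₂) / (t₂ − t₁) = ln(6.58/1.01) / (76.3 − 15.4)
  = 1.874 / 60.90 = 0.03077 h⁻¹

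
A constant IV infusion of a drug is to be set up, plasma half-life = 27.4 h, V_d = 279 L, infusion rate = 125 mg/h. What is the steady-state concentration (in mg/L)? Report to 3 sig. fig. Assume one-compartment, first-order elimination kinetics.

k = ln2 / t½ = 0.693147 / 27.4 = 0.02530 h⁻¹
CL = k × Vd = 0.02530 × 279 = 7.059 L/h
At steady state Css = R₀ / CL = 125 / 7.059 = 17.71 mg/L

17.7 mg/L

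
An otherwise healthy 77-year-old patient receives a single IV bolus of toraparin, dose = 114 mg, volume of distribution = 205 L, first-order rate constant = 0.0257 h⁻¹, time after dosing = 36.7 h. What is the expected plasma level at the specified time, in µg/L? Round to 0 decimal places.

C₀ = Dose / Vd = 114.0 / 205 = 0.5561 mg/L
C = C₀ · e^(−k·t) = 0.5561 × e^(−0.02570 × 36.7)
  = 0.5561 × 0.3894 = 0.2165 mg/L
Convert: 0.2165 mg/L × 1000 = 216.5 µg/L

217 µg/L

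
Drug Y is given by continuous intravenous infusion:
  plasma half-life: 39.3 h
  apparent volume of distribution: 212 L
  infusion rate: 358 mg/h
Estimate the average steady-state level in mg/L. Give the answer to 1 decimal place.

k = ln2 / t½ = 0.693147 / 39.3 = 0.01764 h⁻¹
CL = k × Vd = 0.01764 × 212 = 3.740 L/h
At steady state Css = R₀ / CL = 358 / 3.740 = 95.72 mg/L

95.7 mg/L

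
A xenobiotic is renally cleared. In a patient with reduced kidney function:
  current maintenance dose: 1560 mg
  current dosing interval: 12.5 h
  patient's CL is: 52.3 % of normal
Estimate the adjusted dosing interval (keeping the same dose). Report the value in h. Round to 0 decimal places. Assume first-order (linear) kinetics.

To keep the same average steady-state level, dosing rate must scale with clearance.
CL ratio = 52.3 / 100 = 0.5230
New interval (same dose) = 12.5 / 0.5230 = 23.90 h

24 h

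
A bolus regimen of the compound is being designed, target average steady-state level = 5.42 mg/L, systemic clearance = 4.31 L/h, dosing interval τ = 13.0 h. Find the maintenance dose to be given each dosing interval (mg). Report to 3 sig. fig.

304 mg

At steady state, Dose/τ = Css × CL.
Dose = Css × CL × τ = 5.42 × 4.310 × 13.0 = 303.7 mg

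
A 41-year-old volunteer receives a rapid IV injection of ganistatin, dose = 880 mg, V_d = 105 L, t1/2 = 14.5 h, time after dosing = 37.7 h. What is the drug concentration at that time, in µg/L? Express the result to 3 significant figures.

C₀ = Dose / Vd = 880.0 / 105 = 8.381 mg/L
k = ln2 / t½ = 0.693147 / 14.5 = 0.04780 h⁻¹
C = C₀ · e^(−k·t) = 8.381 × e^(−0.04780 × 37.7)
  = 8.381 × 0.1650 = 1.383 mg/L
Convert: 1.383 mg/L × 1000 = 1383 µg/L

1380 µg/L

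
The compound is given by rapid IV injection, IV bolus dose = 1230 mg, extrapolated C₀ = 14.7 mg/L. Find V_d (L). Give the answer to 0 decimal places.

84 L

Vd = Dose / C₀ = 1230 / 14.7 = 83.67 L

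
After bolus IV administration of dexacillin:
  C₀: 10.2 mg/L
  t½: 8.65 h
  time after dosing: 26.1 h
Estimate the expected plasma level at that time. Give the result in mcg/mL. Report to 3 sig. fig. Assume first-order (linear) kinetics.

k = ln2 / t½ = 0.693147 / 8.65 = 0.08013 h⁻¹
C = C₀ · e^(−k·t) = 10.20 × e^(−0.08013 × 26.1)
  = 10.20 × 0.1235 = 1.260 mg/L
(1.260 mg/L = 1.260 mcg/mL)

1.26 mcg/mL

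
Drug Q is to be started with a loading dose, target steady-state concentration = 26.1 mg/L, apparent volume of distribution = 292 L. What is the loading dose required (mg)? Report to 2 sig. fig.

LD = Css × Vd = 26.1 × 292 = 7621 mg

7600 mg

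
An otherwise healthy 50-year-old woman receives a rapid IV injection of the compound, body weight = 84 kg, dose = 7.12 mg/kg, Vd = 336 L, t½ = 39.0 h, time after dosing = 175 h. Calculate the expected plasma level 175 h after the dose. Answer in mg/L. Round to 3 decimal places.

Total dose = 7.12 × 84 = 598.1 mg
C₀ = Dose / Vd = 598.1 / 336 = 1.780 mg/L
k = ln2 / t½ = 0.693147 / 39.0 = 0.01777 h⁻¹
C = C₀ · e^(−k·t) = 1.780 × e^(−0.01777 × 175)
  = 1.780 × 0.04461 = 0.07941 mg/L

0.079 mg/L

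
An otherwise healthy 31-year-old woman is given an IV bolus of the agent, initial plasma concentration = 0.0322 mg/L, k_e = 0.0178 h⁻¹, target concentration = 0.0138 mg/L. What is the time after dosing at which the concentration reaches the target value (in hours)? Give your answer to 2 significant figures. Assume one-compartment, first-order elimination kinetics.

t = ln(C₀ / C) / k = ln(0.03220 / 0.0138) / 0.01780
  = ln(2.333) / 0.01780 = 0.8472 / 0.01780 = 47.60 h

48 h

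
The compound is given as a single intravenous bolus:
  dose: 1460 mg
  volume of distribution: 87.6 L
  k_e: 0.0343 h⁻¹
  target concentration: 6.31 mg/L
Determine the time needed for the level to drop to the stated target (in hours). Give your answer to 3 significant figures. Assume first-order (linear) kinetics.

C₀ = Dose / Vd = 1460 / 87.6 = 16.67 mg/L
t = ln(C₀ / C) / k = ln(16.67 / 6.31) / 0.03430
  = ln(2.642) / 0.03430 = 0.9715 / 0.03430 = 28.32 h

28.3 h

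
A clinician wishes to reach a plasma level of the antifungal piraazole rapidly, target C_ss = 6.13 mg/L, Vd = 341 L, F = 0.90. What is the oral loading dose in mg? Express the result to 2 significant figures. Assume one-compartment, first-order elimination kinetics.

2300 mg

LD = Css × Vd / F = 6.13 × 341 / 0.90 = 2323 mg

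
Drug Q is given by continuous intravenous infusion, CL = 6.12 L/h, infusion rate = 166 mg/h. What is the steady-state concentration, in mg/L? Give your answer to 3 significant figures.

At steady state Css = R₀ / CL = 166 / 6.120 = 27.12 mg/L

27.1 mg/L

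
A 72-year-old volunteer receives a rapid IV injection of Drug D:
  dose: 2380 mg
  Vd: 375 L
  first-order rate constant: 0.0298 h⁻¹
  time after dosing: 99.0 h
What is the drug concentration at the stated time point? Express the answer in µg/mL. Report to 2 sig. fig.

C₀ = Dose / Vd = 2380 / 375 = 6.347 mg/L
C = C₀ · e^(−k·t) = 6.347 × e^(−0.02980 × 99.0)
  = 6.347 × 0.05233 = 0.3321 mg/L
(0.3321 mg/L = 0.3321 µg/mL)

0.33 µg/mL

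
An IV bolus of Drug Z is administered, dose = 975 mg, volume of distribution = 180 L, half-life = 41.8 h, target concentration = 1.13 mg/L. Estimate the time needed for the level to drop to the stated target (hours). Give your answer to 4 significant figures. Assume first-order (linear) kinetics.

C₀ = Dose / Vd = 975.0 / 180 = 5.417 mg/L
k = ln2 / t½ = 0.693147 / 41.8 = 0.01658 h⁻¹
t = ln(C₀ / C) / k = ln(5.417 / 1.13) / 0.01658
  = ln(4.794) / 0.01658 = 1.567 / 0.01658 = 94.51 h

94.51 h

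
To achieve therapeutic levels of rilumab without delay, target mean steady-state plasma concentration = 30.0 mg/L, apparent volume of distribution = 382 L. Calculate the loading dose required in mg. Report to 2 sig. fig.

LD = Css × Vd = 30.0 × 382 = 11460 mg

11000 mg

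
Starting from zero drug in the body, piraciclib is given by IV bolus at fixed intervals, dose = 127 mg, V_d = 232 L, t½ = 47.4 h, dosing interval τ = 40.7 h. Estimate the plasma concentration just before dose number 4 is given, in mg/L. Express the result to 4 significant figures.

0.5602 mg/L

C₀ per dose = Dose / Vd = 127 / 232 = 0.5474 mg/L
k = ln2 / t½ = 0.693147 / 47.4 = 0.01462 h⁻¹
Fraction remaining after one interval: r = e^(−kτ) = e^(−0.01462 × 40.7) = 0.5515
Before dose 4, 3 doses have been given (aged 1τ, 2τ, 3τ).
C_trough = C₀ × (r + r² + … + r^3) = C₀ × r(1−r^3)/(1−r)
        = 0.5474 × 0.5515 × (1 − 0.1677) / (1 − 0.5515) = 0.5602 mg/L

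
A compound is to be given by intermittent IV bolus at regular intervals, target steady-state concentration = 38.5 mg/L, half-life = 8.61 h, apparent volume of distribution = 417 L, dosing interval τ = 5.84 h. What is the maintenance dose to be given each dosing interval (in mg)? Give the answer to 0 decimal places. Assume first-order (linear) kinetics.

7548 mg

k = ln2 / t½ = 0.693147 / 8.61 = 0.08050 h⁻¹
CL = k × Vd = 0.08050 × 417 = 33.57 L/h
At steady state, Dose/τ = Css × CL.
Dose = Css × CL × τ = 38.5 × 33.57 × 5.84 = 7548 mg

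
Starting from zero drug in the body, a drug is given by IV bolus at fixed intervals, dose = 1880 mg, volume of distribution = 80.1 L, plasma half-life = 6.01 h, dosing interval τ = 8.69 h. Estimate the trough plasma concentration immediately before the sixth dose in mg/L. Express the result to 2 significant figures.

C₀ per dose = Dose / Vd = 1880 / 80.1 = 23.47 mg/L
k = ln2 / t½ = 0.693147 / 6.01 = 0.1153 h⁻¹
Fraction remaining after one interval: r = e^(−kτ) = e^(−0.1153 × 8.69) = 0.3672
Before dose 6, 5 doses have been given (aged 1τ, 2τ, 3τ, 4τ, 5τ).
C_trough = C₀ × (r + r² + … + r^5) = C₀ × r(1−r^5)/(1−r)
        = 23.47 × 0.3672 × (1 − 0.006676) / (1 − 0.3672) = 13.53 mg/L

14 mg/L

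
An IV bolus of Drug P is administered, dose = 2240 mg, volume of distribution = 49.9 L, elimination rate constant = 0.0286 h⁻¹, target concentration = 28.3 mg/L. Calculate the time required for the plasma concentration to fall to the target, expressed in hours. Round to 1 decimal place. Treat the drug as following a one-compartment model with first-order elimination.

16.1 h

C₀ = Dose / Vd = 2240 / 49.9 = 44.89 mg/L
t = ln(C₀ / C) / k = ln(44.89 / 28.3) / 0.02860
  = ln(1.586) / 0.02860 = 0.4612 / 0.02860 = 16.13 h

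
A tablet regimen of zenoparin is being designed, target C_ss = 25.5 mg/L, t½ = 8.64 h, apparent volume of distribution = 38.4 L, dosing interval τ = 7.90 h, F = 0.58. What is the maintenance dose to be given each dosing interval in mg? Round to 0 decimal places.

k = ln2 / t½ = 0.693147 / 8.64 = 0.08023 h⁻¹
CL = k × Vd = 0.08023 × 38.4 = 3.081 L/h
At steady state, F × (Dose/τ) = Css × CL.
Dose = Css × CL × τ / F = 25.5 × 3.081 × 7.90 / 0.58 = 1070 mg

1070 mg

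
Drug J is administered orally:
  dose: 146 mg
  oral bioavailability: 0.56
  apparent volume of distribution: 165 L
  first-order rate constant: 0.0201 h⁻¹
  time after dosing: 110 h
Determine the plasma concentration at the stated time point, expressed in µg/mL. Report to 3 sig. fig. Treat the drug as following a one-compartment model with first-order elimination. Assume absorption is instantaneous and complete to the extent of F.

Amount reaching circulation = F × Dose = 0.56 × 146.0 = 81.76 mg
C₀ = F·Dose / Vd = 81.76 / 165 = 0.4955 mg/L
C = C₀ · e^(−k·t) = 0.4955 × e^(−0.02010 × 110)
  = 0.4955 × 0.1096 = 0.05431 mg/L
(0.05431 mg/L = 0.05431 µg/mL)

0.0543 µg/mL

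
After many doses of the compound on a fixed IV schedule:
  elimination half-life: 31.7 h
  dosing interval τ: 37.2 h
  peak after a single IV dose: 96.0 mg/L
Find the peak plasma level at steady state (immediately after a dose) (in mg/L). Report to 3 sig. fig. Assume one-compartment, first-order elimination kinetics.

172 mg/L

k = ln2 / t½ = 0.693147 / 31.7 = 0.02187 h⁻¹
e^(−kτ) = e^(−0.02187 × 37.2) = 0.4433
Accumulation ratio R = 1 / (1 − e^(−kτ)) = 1 / (1 − 0.4433) = 1.796
Steady-state peak = C₀ × R = 96.0 × 1.796 = 172.4 mg/L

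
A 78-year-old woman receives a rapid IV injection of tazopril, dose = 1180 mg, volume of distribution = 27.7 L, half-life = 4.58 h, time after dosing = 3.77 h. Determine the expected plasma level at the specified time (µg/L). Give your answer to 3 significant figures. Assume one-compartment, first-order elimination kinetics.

24100 µg/L

C₀ = Dose / Vd = 1180 / 27.7 = 42.60 mg/L
k = ln2 / t½ = 0.693147 / 4.58 = 0.1513 h⁻¹
C = C₀ · e^(−k·t) = 42.60 × e^(−0.1513 × 3.77)
  = 42.60 × 0.5653 = 24.08 mg/L
Convert: 24.08 mg/L × 1000 = 24080 µg/L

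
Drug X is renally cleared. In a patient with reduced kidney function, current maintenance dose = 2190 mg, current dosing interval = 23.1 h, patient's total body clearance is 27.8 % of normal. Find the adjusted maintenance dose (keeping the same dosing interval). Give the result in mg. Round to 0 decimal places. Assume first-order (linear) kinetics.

609 mg

To keep the same average steady-state level, dosing rate must scale with clearance.
CL ratio = 27.8 / 100 = 0.2780
New dose (same interval) = 2190 × 0.2780 = 608.8 mg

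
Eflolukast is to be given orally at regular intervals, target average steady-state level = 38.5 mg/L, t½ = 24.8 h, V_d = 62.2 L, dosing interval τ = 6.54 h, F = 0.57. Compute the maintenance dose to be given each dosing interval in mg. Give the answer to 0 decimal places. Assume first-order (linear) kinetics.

k = ln2 / t½ = 0.693147 / 24.8 = 0.02795 h⁻¹
CL = k × Vd = 0.02795 × 62.2 = 1.738 L/h
At steady state, F × (Dose/τ) = Css × CL.
Dose = Css × CL × τ / F = 38.5 × 1.738 × 6.54 / 0.57 = 767.7 mg

768 mg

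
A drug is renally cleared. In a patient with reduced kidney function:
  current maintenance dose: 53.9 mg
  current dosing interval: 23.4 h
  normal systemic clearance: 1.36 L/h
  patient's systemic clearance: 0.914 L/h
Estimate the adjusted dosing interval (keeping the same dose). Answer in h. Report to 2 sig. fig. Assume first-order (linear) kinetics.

To keep the same average steady-state level, dosing rate must scale with clearance.
CL ratio = 0.914 / 1.36 = 0.6721
New interval (same dose) = 23.4 / 0.6721 = 34.82 h

35 h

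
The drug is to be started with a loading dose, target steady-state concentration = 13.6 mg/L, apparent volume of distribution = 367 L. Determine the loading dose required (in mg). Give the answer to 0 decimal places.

LD = Css × Vd = 13.6 × 367 = 4991 mg

4991 mg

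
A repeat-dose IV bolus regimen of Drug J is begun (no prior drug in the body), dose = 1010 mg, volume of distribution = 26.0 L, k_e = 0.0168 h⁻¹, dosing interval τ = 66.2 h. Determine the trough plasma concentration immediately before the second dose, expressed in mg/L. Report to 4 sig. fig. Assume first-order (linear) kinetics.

C₀ per dose = Dose / Vd = 1010 / 26.0 = 38.85 mg/L
Fraction remaining after one interval: r = e^(−kτ) = e^(−0.01680 × 66.2) = 0.3288
Before dose 2, 1 dose has been given (aged 1τ).
C_trough = C₀ × r = 38.85 × 0.3288 = 12.77 mg/L

12.77 mg/L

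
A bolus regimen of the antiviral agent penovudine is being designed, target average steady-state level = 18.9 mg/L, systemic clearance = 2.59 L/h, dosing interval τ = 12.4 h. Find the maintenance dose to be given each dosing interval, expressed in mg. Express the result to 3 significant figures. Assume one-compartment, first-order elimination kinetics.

At steady state, Dose/τ = Css × CL.
Dose = Css × CL × τ = 18.9 × 2.590 × 12.4 = 607.0 mg

607 mg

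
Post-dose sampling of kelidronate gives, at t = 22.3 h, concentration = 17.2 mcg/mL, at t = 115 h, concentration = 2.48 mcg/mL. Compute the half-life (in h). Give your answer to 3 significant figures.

k = ln(C₁/C₂) / (t₂ − t₁) = ln(17.2/2.48) / (115 − 22.3)
  = 1.937 / 92.70 = 0.02090 h⁻¹
t½ = ln2 / k = 0.693147 / 0.02090 = 33.16 h

33.2 h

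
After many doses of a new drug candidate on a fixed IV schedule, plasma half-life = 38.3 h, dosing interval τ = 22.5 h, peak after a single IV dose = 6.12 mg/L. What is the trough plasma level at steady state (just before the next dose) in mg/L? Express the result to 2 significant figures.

12 mg/L

k = ln2 / t½ = 0.693147 / 38.3 = 0.01810 h⁻¹
e^(−kτ) = e^(−0.01810 × 22.5) = 0.6655
Accumulation ratio R = 1 / (1 − e^(−kτ)) = 1 / (1 − 0.6655) = 2.990
Steady-state trough = C₀ × R × e^(−kτ) = 6.12 × 2.990 × 0.6655 = 12.18 mg/L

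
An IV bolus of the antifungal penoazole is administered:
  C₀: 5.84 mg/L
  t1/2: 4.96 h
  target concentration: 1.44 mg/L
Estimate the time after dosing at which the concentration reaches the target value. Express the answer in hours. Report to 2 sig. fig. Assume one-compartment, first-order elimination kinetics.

k = ln2 / t½ = 0.693147 / 4.96 = 0.1397 h⁻¹
t = ln(C₀ / C) / k = ln(5.840 / 1.44) / 0.1397
  = ln(4.056) / 0.1397 = 1.400 / 0.1397 = 10.02 h

10 h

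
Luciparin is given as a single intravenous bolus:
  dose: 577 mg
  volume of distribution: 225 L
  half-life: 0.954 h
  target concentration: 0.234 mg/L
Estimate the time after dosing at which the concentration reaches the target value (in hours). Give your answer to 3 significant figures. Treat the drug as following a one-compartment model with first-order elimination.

3.30 h

C₀ = Dose / Vd = 577.0 / 225 = 2.564 mg/L
k = ln2 / t½ = 0.693147 / 0.954 = 0.7266 h⁻¹
t = ln(C₀ / C) / k = ln(2.564 / 0.234) / 0.7266
  = ln(10.96) / 0.7266 = 2.394 / 0.7266 = 3.295 h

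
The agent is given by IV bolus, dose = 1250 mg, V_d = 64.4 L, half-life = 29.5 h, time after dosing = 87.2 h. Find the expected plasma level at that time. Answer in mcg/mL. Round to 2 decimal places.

C₀ = Dose / Vd = 1250 / 64.4 = 19.41 mg/L
k = ln2 / t½ = 0.693147 / 29.5 = 0.02350 h⁻¹
C = C₀ · e^(−k·t) = 19.41 × e^(−0.02350 × 87.2)
  = 19.41 × 0.1288 = 2.500 mg/L
(2.500 mg/L = 2.500 mcg/mL)

2.50 mcg/mL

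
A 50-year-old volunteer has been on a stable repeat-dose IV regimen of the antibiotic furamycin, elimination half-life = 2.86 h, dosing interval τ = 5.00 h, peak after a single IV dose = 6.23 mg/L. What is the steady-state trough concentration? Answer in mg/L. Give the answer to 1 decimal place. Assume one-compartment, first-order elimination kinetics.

2.6 mg/L

k = ln2 / t½ = 0.693147 / 2.86 = 0.2424 h⁻¹
e^(−kτ) = e^(−0.2424 × 5.00) = 0.2976
Accumulation ratio R = 1 / (1 − e^(−kτ)) = 1 / (1 − 0.2976) = 1.424
Steady-state trough = C₀ × R × e^(−kτ) = 6.23 × 1.424 × 0.2976 = 2.640 mg/L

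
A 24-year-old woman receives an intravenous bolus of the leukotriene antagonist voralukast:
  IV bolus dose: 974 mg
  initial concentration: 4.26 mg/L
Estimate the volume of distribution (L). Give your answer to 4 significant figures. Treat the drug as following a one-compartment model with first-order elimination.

228.6 L

Vd = Dose / C₀ = 974.0 / 4.26 = 228.6 L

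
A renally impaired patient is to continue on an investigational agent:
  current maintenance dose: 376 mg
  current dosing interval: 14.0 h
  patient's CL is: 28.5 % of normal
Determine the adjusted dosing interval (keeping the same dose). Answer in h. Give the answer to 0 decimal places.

49 h

To keep the same average steady-state level, dosing rate must scale with clearance.
CL ratio = 28.5 / 100 = 0.2850
New interval (same dose) = 14.0 / 0.2850 = 49.12 h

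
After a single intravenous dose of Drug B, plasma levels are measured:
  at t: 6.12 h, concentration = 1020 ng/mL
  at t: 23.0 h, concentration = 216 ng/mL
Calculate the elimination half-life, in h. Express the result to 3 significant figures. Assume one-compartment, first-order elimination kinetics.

7.54 h

k = ln(C₁/C₂) / (t₂ − t₁) = ln(1020/216) / (23.0 − 6.12)
  = 1.552 / 16.88 = 0.09194 h⁻¹
t½ = ln2 / k = 0.693147 / 0.09194 = 7.539 h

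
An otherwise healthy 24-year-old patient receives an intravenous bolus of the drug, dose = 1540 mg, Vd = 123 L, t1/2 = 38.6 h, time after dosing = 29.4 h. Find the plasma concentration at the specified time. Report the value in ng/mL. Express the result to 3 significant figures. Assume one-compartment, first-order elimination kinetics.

C₀ = Dose / Vd = 1540 / 123 = 12.52 mg/L
k = ln2 / t½ = 0.693147 / 38.6 = 0.01796 h⁻¹
C = C₀ · e^(−k·t) = 12.52 × e^(−0.01796 × 29.4)
  = 12.52 × 0.5898 = 7.384 mg/L
Convert: 7.384 mg/L × 1000 = 7384 ng/mL

7380 ng/mL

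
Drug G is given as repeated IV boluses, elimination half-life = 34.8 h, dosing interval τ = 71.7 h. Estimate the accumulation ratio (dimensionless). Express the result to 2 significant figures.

1.3

k = ln2 / t½ = 0.693147 / 34.8 = 0.01992 h⁻¹
e^(−kτ) = e^(−0.01992 × 71.7) = 0.2397
Accumulation ratio R = 1 / (1 − e^(−kτ)) = 1 / (1 − 0.2397) = 1.315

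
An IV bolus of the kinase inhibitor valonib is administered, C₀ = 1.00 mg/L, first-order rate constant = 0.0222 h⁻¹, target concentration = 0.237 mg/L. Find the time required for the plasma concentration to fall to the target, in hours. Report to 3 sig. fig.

t = ln(C₀ / C) / k = ln(1.000 / 0.237) / 0.02220
  = ln(4.219) / 0.02220 = 1.440 / 0.02220 = 64.86 h

64.9 h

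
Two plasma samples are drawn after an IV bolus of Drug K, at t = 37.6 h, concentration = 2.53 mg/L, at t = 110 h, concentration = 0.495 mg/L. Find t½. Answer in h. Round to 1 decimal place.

30.8 h

k = ln(C₁/C₂) / (t₂ − t₁) = ln(2.53/0.495) / (110 − 37.6)
  = 1.631 / 72.40 = 0.02253 h⁻¹
t½ = ln2 / k = 0.693147 / 0.02253 = 30.77 h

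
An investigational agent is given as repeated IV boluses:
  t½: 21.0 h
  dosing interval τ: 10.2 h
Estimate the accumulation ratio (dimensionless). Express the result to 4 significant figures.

k = ln2 / t½ = 0.693147 / 21.0 = 0.03301 h⁻¹
e^(−kτ) = e^(−0.03301 × 10.2) = 0.7141
Accumulation ratio R = 1 / (1 − e^(−kτ)) = 1 / (1 − 0.7141) = 3.498

3.498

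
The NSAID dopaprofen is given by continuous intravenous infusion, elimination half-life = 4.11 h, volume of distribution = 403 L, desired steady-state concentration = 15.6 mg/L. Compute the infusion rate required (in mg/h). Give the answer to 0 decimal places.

k = ln2 / t½ = 0.693147 / 4.11 = 0.1686 h⁻¹
CL = k × Vd = 0.1686 × 403 = 67.95 L/h
At steady state, infusion rate R₀ = Css × CL = 15.6 × 67.95 = 1060 mg/h

1060 mg/h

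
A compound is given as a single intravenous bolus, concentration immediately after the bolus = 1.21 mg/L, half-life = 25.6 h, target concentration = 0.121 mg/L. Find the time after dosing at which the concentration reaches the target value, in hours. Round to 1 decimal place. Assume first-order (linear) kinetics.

k = ln2 / t½ = 0.693147 / 25.6 = 0.02708 h⁻¹
t = ln(C₀ / C) / k = ln(1.210 / 0.121) / 0.02708
  = ln(10.00) / 0.02708 = 2.303 / 0.02708 = 85.04 h

85.0 h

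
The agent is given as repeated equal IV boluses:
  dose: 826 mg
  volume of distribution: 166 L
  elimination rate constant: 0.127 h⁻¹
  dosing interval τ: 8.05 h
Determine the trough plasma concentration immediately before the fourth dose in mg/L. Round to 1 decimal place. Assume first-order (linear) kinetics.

C₀ per dose = Dose / Vd = 826 / 166 = 4.976 mg/L
Fraction remaining after one interval: r = e^(−kτ) = e^(−0.1270 × 8.05) = 0.3597
Before dose 4, 3 doses have been given (aged 1τ, 2τ, 3τ).
C_trough = C₀ × (r + r² + … + r^3) = C₀ × r(1−r^3)/(1−r)
        = 4.976 × 0.3597 × (1 − 0.04654) / (1 − 0.3597) = 2.665 mg/L

2.7 mg/L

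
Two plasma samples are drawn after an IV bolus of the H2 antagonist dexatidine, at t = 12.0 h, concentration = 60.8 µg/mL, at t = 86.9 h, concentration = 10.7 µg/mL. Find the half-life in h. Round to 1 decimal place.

29.9 h

k = ln(C₁/C₂) / (t₂ − t₁) = ln(60.8/10.7) / (86.9 − 12.0)
  = 1.737 / 74.90 = 0.02319 h⁻¹
t½ = ln2 / k = 0.693147 / 0.02319 = 29.89 h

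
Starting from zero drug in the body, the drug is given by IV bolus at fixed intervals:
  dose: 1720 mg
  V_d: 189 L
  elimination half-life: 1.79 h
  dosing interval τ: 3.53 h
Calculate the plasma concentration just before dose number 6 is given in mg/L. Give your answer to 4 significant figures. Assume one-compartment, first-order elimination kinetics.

3.110 mg/L

C₀ per dose = Dose / Vd = 1720 / 189 = 9.101 mg/L
k = ln2 / t½ = 0.693147 / 1.79 = 0.3872 h⁻¹
Fraction remaining after one interval: r = e^(−kτ) = e^(−0.3872 × 3.53) = 0.2549
Before dose 6, 5 doses have been given (aged 1τ, 2τ, 3τ, 4τ, 5τ).
C_trough = C₀ × (r + r² + … + r^5) = C₀ × r(1−r^5)/(1−r)
        = 9.101 × 0.2549 × (1 − 0.001076) / (1 − 0.2549) = 3.110 mg/L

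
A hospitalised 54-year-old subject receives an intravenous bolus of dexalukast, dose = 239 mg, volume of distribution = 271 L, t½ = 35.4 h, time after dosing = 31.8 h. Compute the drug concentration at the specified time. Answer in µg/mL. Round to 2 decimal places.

C₀ = Dose / Vd = 239.0 / 271 = 0.8819 mg/L
k = ln2 / t½ = 0.693147 / 35.4 = 0.01958 h⁻¹
C = C₀ · e^(−k·t) = 0.8819 × e^(−0.01958 × 31.8)
  = 0.8819 × 0.5365 = 0.4731 mg/L
(0.4731 mg/L = 0.4731 µg/mL)

0.47 µg/mL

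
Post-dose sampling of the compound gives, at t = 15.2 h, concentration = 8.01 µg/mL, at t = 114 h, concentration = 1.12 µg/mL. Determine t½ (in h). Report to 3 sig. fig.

34.8 h

k = ln(C₁/C₂) / (t₂ − t₁) = ln(8.01/1.12) / (114 − 15.2)
  = 1.967 / 98.80 = 0.01991 h⁻¹
t½ = ln2 / k = 0.693147 / 0.01991 = 34.81 h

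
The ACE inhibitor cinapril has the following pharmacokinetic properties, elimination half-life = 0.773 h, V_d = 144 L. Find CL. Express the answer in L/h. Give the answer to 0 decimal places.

k = ln2 / t½ = 0.693147 / 0.773 = 0.8967 h⁻¹
CL = k × Vd = 0.8967 × 144 = 129.1 L/h

129 L/h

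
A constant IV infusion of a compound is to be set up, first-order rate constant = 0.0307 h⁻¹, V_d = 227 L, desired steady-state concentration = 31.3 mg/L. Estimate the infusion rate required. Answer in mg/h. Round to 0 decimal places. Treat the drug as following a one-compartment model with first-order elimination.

218 mg/h

CL = k × Vd = 0.03070 × 227 = 6.969 L/h
At steady state, infusion rate R₀ = Css × CL = 31.3 × 6.969 = 218.1 mg/h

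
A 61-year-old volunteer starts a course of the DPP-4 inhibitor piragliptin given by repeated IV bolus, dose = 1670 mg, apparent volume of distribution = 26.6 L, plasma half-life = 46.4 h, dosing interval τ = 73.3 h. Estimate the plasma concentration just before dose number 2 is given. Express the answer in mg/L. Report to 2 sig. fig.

21 mg/L

C₀ per dose = Dose / Vd = 1670 / 26.6 = 62.78 mg/L
k = ln2 / t½ = 0.693147 / 46.4 = 0.01494 h⁻¹
Fraction remaining after one interval: r = e^(−kτ) = e^(−0.01494 × 73.3) = 0.3345
Before dose 2, 1 dose has been given (aged 1τ).
C_trough = C₀ × r = 62.78 × 0.3345 = 21.00 mg/L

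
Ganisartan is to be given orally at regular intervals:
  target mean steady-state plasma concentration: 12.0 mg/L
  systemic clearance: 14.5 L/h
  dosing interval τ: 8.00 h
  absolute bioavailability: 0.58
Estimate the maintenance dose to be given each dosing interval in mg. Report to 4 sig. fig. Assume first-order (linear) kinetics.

At steady state, F × (Dose/τ) = Css × CL.
Dose = Css × CL × τ / F = 12.0 × 14.50 × 8.00 / 0.58 = 2400 mg

2400 mg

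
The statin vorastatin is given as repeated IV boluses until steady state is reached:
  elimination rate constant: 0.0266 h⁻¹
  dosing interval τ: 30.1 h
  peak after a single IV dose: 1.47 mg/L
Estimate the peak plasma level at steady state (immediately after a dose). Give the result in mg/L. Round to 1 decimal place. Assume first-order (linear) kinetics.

e^(−kτ) = e^(−0.02660 × 30.1) = 0.4490
Accumulation ratio R = 1 / (1 − e^(−kτ)) = 1 / (1 − 0.4490) = 1.815
Steady-state peak = C₀ × R = 1.47 × 1.815 = 2.668 mg/L

2.7 mg/L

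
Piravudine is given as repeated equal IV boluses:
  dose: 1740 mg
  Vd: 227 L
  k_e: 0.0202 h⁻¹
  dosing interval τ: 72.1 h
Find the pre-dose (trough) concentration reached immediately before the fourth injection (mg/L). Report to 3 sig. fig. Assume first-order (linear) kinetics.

C₀ per dose = Dose / Vd = 1740 / 227 = 7.665 mg/L
Fraction remaining after one interval: r = e^(−kτ) = e^(−0.02020 × 72.1) = 0.2331
Before dose 4, 3 doses have been given (aged 1τ, 2τ, 3τ).
C_trough = C₀ × (r + r² + … + r^3) = C₀ × r(1−r^3)/(1−r)
        = 7.665 × 0.2331 × (1 − 0.01267) / (1 − 0.2331) = 2.300 mg/L

2.30 mg/L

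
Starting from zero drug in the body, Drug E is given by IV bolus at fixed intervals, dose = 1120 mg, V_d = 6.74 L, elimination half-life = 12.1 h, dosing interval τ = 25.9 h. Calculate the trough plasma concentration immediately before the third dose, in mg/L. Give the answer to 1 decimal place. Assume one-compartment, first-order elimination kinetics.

46.2 mg/L

C₀ per dose = Dose / Vd = 1120 / 6.74 = 166.2 mg/L
k = ln2 / t½ = 0.693147 / 12.1 = 0.05728 h⁻¹
Fraction remaining after one interval: r = e^(−kτ) = e^(−0.05728 × 25.9) = 0.2268
Before dose 3, 2 doses have been given (aged 1τ, 2τ).
C_trough = C₀ × (r + r²) = 166.2 × (0.2268 + 0.05144) = 46.24 mg/L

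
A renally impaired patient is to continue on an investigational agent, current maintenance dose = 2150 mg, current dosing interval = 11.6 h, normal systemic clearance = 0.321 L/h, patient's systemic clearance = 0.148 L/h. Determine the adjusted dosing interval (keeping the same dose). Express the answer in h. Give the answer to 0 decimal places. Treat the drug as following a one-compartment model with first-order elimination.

25 h

To keep the same average steady-state level, dosing rate must scale with clearance.
CL ratio = 0.148 / 0.321 = 0.4611
New interval (same dose) = 11.6 / 0.4611 = 25.16 h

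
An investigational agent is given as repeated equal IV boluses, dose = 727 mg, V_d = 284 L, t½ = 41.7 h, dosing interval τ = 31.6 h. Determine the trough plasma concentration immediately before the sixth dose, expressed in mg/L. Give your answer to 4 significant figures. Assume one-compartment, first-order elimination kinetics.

C₀ per dose = Dose / Vd = 727 / 284 = 2.560 mg/L
k = ln2 / t½ = 0.693147 / 41.7 = 0.01662 h⁻¹
Fraction remaining after one interval: r = e^(−kτ) = e^(−0.01662 × 31.6) = 0.5914
Before dose 6, 5 doses have been given (aged 1τ, 2τ, 3τ, 4τ, 5τ).
C_trough = C₀ × (r + r² + … + r^5) = C₀ × r(1−r^5)/(1−r)
        = 2.560 × 0.5914 × (1 − 0.07234) / (1 − 0.5914) = 3.437 mg/L

3.437 mg/L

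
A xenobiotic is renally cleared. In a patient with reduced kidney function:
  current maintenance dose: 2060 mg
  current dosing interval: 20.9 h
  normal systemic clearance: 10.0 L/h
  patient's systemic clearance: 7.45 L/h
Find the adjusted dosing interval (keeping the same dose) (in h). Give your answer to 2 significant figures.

28 h

To keep the same average steady-state level, dosing rate must scale with clearance.
CL ratio = 7.45 / 10.0 = 0.7450
New interval (same dose) = 20.9 / 0.7450 = 28.05 h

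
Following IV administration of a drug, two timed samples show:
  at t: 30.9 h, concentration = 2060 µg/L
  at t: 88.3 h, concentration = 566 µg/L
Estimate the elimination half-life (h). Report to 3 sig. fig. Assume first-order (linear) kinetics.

k = ln(C₁/C₂) / (t₂ − t₁) = ln(2060/566) / (88.3 − 30.9)
  = 1.292 / 57.40 = 0.02251 h⁻¹
t½ = ln2 / k = 0.693147 / 0.02251 = 30.79 h

30.8 h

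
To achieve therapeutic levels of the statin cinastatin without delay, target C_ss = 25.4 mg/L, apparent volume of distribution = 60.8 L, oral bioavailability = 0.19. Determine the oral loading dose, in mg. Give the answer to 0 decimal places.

8128 mg

LD = Css × Vd / F = 25.4 × 60.8 / 0.19 = 8128 mg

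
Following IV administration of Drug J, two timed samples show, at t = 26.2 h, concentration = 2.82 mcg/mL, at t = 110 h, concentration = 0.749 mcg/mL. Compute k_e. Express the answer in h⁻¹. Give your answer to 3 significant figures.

0.0158 h⁻¹

k = ln(C₁/C₂) / (t₂ − t₁) = ln(2.82/0.749) / (110 − 26.2)
  = 1.326 / 83.80 = 0.01582 h⁻¹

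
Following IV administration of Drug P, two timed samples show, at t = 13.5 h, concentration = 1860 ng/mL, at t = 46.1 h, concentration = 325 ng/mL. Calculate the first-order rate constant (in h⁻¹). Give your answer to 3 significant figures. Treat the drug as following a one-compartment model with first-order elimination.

k = ln(C₁/C₂) / (t₂ − t₁) = ln(1860/325) / (46.1 − 13.5)
  = 1.745 / 32.60 = 0.05353 h⁻¹

0.0535 h⁻¹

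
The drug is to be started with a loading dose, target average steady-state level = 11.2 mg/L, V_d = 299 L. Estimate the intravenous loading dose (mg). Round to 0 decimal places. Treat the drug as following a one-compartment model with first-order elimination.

3349 mg

LD = Css × Vd = 11.2 × 299 = 3349 mg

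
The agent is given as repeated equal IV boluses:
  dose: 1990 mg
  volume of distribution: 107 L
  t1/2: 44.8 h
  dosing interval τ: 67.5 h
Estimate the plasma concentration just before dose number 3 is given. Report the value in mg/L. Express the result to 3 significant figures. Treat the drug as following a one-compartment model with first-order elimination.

8.85 mg/L

C₀ per dose = Dose / Vd = 1990 / 107 = 18.60 mg/L
k = ln2 / t½ = 0.693147 / 44.8 = 0.01547 h⁻¹
Fraction remaining after one interval: r = e^(−kτ) = e^(−0.01547 × 67.5) = 0.3520
Before dose 3, 2 doses have been given (aged 1τ, 2τ).
C_trough = C₀ × (r + r²) = 18.60 × (0.3520 + 0.1239) = 8.852 mg/L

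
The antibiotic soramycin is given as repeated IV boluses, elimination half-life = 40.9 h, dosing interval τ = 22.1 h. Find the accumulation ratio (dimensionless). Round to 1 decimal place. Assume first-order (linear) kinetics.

3.2

k = ln2 / t½ = 0.693147 / 40.9 = 0.01695 h⁻¹
e^(−kτ) = e^(−0.01695 × 22.1) = 0.6876
Accumulation ratio R = 1 / (1 − e^(−kτ)) = 1 / (1 − 0.6876) = 3.201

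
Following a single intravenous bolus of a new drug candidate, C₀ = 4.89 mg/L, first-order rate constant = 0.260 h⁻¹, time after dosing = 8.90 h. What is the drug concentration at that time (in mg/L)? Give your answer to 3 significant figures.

C = C₀ · e^(−k·t) = 4.890 × e^(−0.2600 × 8.90)
  = 4.890 × 0.09886 = 0.4834 mg/L

0.483 mg/L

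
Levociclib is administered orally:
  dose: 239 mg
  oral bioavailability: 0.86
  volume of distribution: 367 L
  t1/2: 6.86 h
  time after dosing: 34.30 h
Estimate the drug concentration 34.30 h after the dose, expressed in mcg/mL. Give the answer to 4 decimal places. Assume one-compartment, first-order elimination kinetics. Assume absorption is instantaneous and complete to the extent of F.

0.0175 mcg/mL

Amount reaching circulation = F × Dose = 0.86 × 239.0 = 205.5 mg
C₀ = F·Dose / Vd = 205.5 / 367 = 0.5599 mg/L
k = ln2 / t½ = 0.693147 / 6.86 = 0.1010 h⁻¹
t / t½ = 34.30 / 6.86 = 5 half-lives
C = C₀ × (1/2)^5 = 0.5599 × 0.03125 = 0.01750 mg/L
(0.01750 mg/L = 0.01750 mcg/mL)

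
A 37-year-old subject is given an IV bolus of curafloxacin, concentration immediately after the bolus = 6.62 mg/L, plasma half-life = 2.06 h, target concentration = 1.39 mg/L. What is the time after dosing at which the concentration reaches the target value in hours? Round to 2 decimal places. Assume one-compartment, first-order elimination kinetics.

k = ln2 / t½ = 0.693147 / 2.06 = 0.3365 h⁻¹
t = ln(C₀ / C) / k = ln(6.620 / 1.39) / 0.3365
  = ln(4.763) / 0.3365 = 1.561 / 0.3365 = 4.639 h

4.64 h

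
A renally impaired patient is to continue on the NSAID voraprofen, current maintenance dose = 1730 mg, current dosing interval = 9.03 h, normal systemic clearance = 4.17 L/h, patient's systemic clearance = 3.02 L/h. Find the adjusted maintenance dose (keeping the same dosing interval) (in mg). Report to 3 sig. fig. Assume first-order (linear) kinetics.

To keep the same average steady-state level, dosing rate must scale with clearance.
CL ratio = 3.02 / 4.17 = 0.7242
New dose (same interval) = 1730 × 0.7242 = 1253 mg

1250 mg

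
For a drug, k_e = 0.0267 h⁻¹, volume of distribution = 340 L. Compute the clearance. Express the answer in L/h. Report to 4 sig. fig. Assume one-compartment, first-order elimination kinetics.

CL = k × Vd = 0.0267 × 340 = 9.078 L/h

9.078 L/h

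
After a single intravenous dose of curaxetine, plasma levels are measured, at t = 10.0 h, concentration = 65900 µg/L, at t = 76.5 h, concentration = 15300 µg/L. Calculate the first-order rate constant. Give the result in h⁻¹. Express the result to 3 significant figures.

0.0220 h⁻¹

k = ln(C₁/C₂) / (t₂ − t₁) = ln(65900/15300) / (76.5 − 10.0)
  = 1.460 / 66.50 = 0.02195 h⁻¹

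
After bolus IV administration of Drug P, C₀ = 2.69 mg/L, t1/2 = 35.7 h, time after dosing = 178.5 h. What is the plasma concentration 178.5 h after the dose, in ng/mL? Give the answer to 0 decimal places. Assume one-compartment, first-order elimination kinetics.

84 ng/mL

k = ln2 / t½ = 0.693147 / 35.7 = 0.01942 h⁻¹
t / t½ = 178.5 / 35.7 = 5 half-lives
C = C₀ × (1/2)^5 = 2.690 × 0.03125 = 0.08406 mg/L
Convert: 0.08406 mg/L × 1000 = 84.06 ng/mL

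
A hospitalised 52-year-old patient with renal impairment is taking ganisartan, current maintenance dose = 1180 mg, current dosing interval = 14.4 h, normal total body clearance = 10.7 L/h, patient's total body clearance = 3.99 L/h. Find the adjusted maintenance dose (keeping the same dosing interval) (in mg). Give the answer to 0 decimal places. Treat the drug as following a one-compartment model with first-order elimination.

To keep the same average steady-state level, dosing rate must scale with clearance.
CL ratio = 3.99 / 10.7 = 0.3729
New dose (same interval) = 1180 × 0.3729 = 440.0 mg

440 mg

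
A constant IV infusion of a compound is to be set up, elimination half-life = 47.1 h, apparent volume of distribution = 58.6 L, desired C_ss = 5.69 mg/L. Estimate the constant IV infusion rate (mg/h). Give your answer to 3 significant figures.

k = ln2 / t½ = 0.693147 / 47.1 = 0.01472 h⁻¹
CL = k × Vd = 0.01472 × 58.6 = 0.8626 L/h
At steady state, infusion rate R₀ = Css × CL = 5.69 × 0.8626 = 4.908 mg/h

4.91 mg/h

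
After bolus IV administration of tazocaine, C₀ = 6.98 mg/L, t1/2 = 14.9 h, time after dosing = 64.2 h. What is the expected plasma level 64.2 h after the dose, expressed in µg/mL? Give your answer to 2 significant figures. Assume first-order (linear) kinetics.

0.35 µg/mL

k = ln2 / t½ = 0.693147 / 14.9 = 0.04652 h⁻¹
C = C₀ · e^(−k·t) = 6.980 × e^(−0.04652 × 64.2)
  = 6.980 × 0.05046 = 0.3522 mg/L
(0.3522 mg/L = 0.3522 µg/mL)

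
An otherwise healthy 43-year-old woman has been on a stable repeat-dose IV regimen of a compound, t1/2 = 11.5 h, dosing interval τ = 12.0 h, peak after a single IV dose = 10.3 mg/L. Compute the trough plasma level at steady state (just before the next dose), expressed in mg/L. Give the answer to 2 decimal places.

9.71 mg/L

k = ln2 / t½ = 0.693147 / 11.5 = 0.06027 h⁻¹
e^(−kτ) = e^(−0.06027 × 12.0) = 0.4852
Accumulation ratio R = 1 / (1 − e^(−kτ)) = 1 / (1 − 0.4852) = 1.943
Steady-state trough = C₀ × R × e^(−kτ) = 10.3 × 1.943 × 0.4852 = 9.710 mg/L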